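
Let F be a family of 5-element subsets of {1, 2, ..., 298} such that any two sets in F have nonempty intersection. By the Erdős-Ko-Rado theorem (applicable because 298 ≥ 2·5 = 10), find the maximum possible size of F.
max |F| = C(297, 4) = 317691990

The Erdős-Ko-Rado theorem states: for n ≥ 2k, an intersecting family of k-subsets of an n-element set has size at most C(n − 1, k − 1), with equality for 'star' families {A ⊆ [n] : |A| = k, i ∈ A} (fix an element i). For n = 298, k = 5: C(297, 4) = 317691990.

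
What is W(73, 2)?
W(73, 2) = 73 + 1 = 74

A 2-term AP is any pair of integers, so a monochromatic 2-AP exists iff some colour is used at least twice. With 73 colours, the colouring i ↦ i on {1, ..., 73} uses each colour once, avoiding any monochromatic pair, so W(73, 2) > 73. For {1, ..., 74}, pigeonhole forces two integers of the same colour, which form a monochromatic 2-AP. Hence W(73, 2) = 74.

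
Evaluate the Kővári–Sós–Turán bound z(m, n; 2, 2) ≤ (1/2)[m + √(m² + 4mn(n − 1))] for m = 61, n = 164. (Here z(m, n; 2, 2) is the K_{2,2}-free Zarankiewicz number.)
z(61, 164; 2, 2) ≤ (1/2)[61 + √(61² + 4·61·164·163)] = (1/2)[61 + √6526329] = 1307.834

Kővári–Sós–Turán: let r_1, ..., r_61 be the row sums and z = Σ r_i the total number of 1s. Each pair of columns can share at most one row with both entries 1 (else a 2×2 all-ones block appears), so Σ_i C(r_i, 2) ≤ C(164, 2) = 13366. By convexity Σ_i C(r_i, 2) ≥ 61·C(z/61, 2) = z(z − 61)/(2·61), giving z² − 61z − 61·164·163 ≤ 0 and hence z ≤ (1/2)[61 + √(3721 + 4·1630652)] = (1/2)[61 + √6526329] ≈ (1/2)(61 + 2554.6681) = 1307.834.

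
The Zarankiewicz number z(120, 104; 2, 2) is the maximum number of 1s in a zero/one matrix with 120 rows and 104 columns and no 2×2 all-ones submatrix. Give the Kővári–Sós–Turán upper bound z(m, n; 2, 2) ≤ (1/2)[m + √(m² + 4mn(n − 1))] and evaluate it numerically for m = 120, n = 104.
z(120, 104; 2, 2) ≤ (1/2)[120 + √(120² + 4·120·104·103)] = (1/2)[120 + √5156160] = 1195.359

Kővári–Sós–Turán: let r_1, ..., r_120 be the row sums and z = Σ r_i the total number of 1s. Each pair of columns can share at most one row with both entries 1 (else a 2×2 all-ones block appears), so Σ_i C(r_i, 2) ≤ C(104, 2) = 5356. By convexity Σ_i C(r_i, 2) ≥ 120·C(z/120, 2) = z(z − 120)/(2·120), giving z² − 120z − 120·104·103 ≤ 0 and hence z ≤ (1/2)[120 + √(14400 + 4·1285440)] = (1/2)[120 + √5156160] ≈ (1/2)(120 + 2270.7179) = 1195.359.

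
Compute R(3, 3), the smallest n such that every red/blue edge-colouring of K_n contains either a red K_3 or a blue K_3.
R(3, 3) = 6

Lower bound: the 5-cycle C_5 (with the remaining edges as the complement) gives a 2-colouring of K_5 with no monochromatic triangle, so R(3, 3) > 5.
Upper bound: in K_6, any vertex has 5 incident edges, so by pigeonhole ≥3 are the same colour (say red). If any pair of those red neighbours has a red edge between them, we get a red triangle; otherwise the three neighbours span a blue triangle. So every 2-colouring of K_6 has a monochromatic triangle.
Hence R(3, 3) = 6.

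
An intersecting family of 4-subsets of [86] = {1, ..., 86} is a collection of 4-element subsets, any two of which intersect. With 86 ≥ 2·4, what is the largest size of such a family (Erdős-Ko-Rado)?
max |F| = C(85, 3) = 98770

Erdős-Ko-Rado (1961): when n ≥ 2k, max |F| = C(n−1, k−1). The bound is attained by the star {A : i ∈ A} for any fixed i ∈ [n]. Here C(86−1, 4−1) = C(85, 3) = 98770.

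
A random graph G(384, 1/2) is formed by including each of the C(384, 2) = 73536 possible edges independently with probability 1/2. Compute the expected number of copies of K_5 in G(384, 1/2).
E[# K_5] = C(384, 5) · (1/2)^C(5, 2) = 67782984576 / 2^10 = 529554567/8 = 66194320.875

For each 5-subset S of vertices (there are C(384, 5) = 67782984576 such S), let X_S = 1 if S induces a K_5 (all C(5, 2) = 10 edges present). Then P(X_S = 1) = (1/2)^10 = 1/1024. By linearity of expectation, E[# K_5] = C(384, 5) · (1/2)^10 = 67782984576 / 1024 = 529554567/8 = 66194320.875.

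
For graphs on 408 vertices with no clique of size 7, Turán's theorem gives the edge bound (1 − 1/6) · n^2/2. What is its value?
Turán density bound = (5/6) · 408^2/2 = 69360

Turán's theorem: ex(n, K_{r+1}) is achieved by the complete r-partite Turán graph T(n, r) with parts as balanced as possible, and is at most (1 − 1/r) · n^2/2. For r = 6, n = 408: the density bound is (5/6) · 166464/2 = 69360. Since 6 ∣ 408, the Turán graph T(408, 6) has parts of equal size 68, and its edge count e(T(408, 6)) = 69360 attains the density bound exactly.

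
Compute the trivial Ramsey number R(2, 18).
R(2, 18) = 18

R(2, k) = k for all k ≥ 2: in a 2-colouring of K_k, either some edge is red (a red K_2) or all edges are blue (a blue K_k). And K_{17} coloured all-blue has no blue K_18, so R(2, 18) > 17. Hence R(2, 18) = 18.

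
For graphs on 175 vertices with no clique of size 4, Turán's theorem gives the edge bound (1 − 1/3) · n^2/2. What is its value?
Turán density bound = (2/3) · 175^2/2 = 30625/3 ≈ 10208.3333

Turán's theorem: ex(n, K_{r+1}) is achieved by the complete r-partite Turán graph T(n, r) with parts as balanced as possible, and is at most (1 − 1/r) · n^2/2. For r = 3, n = 175: the density bound is (2/3) · 30625/2 = 30625/3 ≈ 10208.3333. The integer-valued extremum is e(T(175, 3)) = 10208, which is strictly less than the density bound 30625/3 since 3 ∤ 175 (the parts of T(175, 3) cannot all be equal).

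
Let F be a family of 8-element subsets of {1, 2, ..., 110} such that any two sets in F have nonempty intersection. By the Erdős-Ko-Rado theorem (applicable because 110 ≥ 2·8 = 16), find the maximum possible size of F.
max |F| = C(109, 7) = 29796772356

Erdős-Ko-Rado (1961): when n ≥ 2k, max |F| = C(n−1, k−1). The bound is attained by the star {A : i ∈ A} for any fixed i ∈ [n]. Here C(110−1, 8−1) = C(109, 7) = 29796772356.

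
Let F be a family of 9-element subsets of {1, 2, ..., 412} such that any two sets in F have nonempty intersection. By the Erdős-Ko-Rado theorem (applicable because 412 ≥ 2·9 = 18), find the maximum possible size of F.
max |F| = C(411, 8) = 18855821462126715

Erdős-Ko-Rado (1961): when n ≥ 2k, max |F| = C(n−1, k−1). The bound is attained by the star {A : i ∈ A} for any fixed i ∈ [n]. Here C(412−1, 9−1) = C(411, 8) = 18855821462126715.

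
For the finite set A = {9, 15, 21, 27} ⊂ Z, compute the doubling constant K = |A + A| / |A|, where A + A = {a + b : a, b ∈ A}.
K = |A + A| / |A| = 7/4

Enumerate A + A = {a + b : a, b ∈ A}. With |A| = 4, there are |A|^2 = 16 ordered sum pairs; collecting distinct values, A + A = {18, 24, 30, 36, 42, 48, 54}, so |A + A| = 7. Thus K = 7/4. Here |A + A| = 2|A| − 1 = 7, the minimum possible — so K = 7/4 is minimal, which holds iff A is an arithmetic progression.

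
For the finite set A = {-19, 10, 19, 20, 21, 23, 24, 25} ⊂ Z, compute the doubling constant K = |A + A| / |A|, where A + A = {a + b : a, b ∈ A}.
K = |A + A| / |A| = 28/8 = 7/2

Enumerate A + A = {a + b : a, b ∈ A}. With |A| = 8, there are |A|^2 = 64 ordered sum pairs; collecting distinct values, A + A = {-38, -9, 0, 1, 2, 4, 5, 6, 20, 29, 30, 31, 33, 34, 35, 38, 39, 40, 41, 42, 43, 44, 45, 46, 47, 48, 49, 50}, so |A + A| = 28. Thus K = 28/8 = 7/2. For comparison, the minimum possible |A + A| over all 8-element sets is 2·8 − 1 = 15 (so min K = 15/8), attained only by arithmetic progressions.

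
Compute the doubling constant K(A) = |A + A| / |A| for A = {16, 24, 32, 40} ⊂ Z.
K = |A + A| / |A| = 7/4

Enumerate A + A = {a + b : a, b ∈ A}. With |A| = 4, there are |A|^2 = 16 ordered sum pairs; collecting distinct values, A + A = {32, 40, 48, 56, 64, 72, 80}, so |A + A| = 7. Thus K = 7/4. Here |A + A| = 2|A| − 1 = 7, the minimum possible — so K = 7/4 is minimal, which holds iff A is an arithmetic progression.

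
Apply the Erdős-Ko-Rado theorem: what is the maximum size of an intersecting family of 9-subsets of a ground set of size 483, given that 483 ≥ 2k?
max |F| = C(482, 8) = 68154601051535700

The Erdős-Ko-Rado theorem states: for n ≥ 2k, an intersecting family of k-subsets of an n-element set has size at most C(n − 1, k − 1), with equality for 'star' families {A ⊆ [n] : |A| = k, i ∈ A} (fix an element i). For n = 483, k = 9: C(482, 8) = 68154601051535700.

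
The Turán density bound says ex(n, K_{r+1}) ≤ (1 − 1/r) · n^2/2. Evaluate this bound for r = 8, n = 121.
Turán density bound = (7/8) · 121^2/2 = 102487/16 ≈ 6405.4375

Turán's theorem: ex(n, K_{r+1}) is achieved by the complete r-partite Turán graph T(n, r) with parts as balanced as possible, and is at most (1 − 1/r) · n^2/2. For r = 8, n = 121: the density bound is (7/8) · 14641/2 = 102487/16 ≈ 6405.4375. The integer-valued extremum is e(T(121, 8)) = 6405, which is strictly less than the density bound 102487/16 since 8 ∤ 121 (the parts of T(121, 8) cannot all be equal).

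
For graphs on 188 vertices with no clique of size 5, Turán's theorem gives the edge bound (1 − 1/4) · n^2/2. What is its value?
Turán density bound = (3/4) · 188^2/2 = 13254

Turán's theorem: ex(n, K_{r+1}) is achieved by the complete r-partite Turán graph T(n, r) with parts as balanced as possible, and is at most (1 − 1/r) · n^2/2. For r = 4, n = 188: the density bound is (3/4) · 35344/2 = 13254. Since 4 ∣ 188, the Turán graph T(188, 4) has parts of equal size 47, and its edge count e(T(188, 4)) = 13254 attains the density bound exactly.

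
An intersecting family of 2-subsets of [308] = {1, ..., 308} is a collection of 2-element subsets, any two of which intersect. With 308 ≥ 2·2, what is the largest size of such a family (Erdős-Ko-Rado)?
max |F| = C(307, 1) = 307

Erdős-Ko-Rado (1961): when n ≥ 2k, max |F| = C(n−1, k−1). The bound is attained by the star {A : i ∈ A} for any fixed i ∈ [n]. Here C(308−1, 2−1) = C(307, 1) = 307.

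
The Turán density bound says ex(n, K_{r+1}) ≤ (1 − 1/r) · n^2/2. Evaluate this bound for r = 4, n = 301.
Turán density bound = (3/4) · 301^2/2 = 271803/8 ≈ 33975.375

Turán's theorem: ex(n, K_{r+1}) is achieved by the complete r-partite Turán graph T(n, r) with parts as balanced as possible, and is at most (1 − 1/r) · n^2/2. For r = 4, n = 301: the density bound is (3/4) · 90601/2 = 271803/8 ≈ 33975.375. The integer-valued extremum is e(T(301, 4)) = 33975, which is strictly less than the density bound 271803/8 since 4 ∤ 301 (the parts of T(301, 4) cannot all be equal).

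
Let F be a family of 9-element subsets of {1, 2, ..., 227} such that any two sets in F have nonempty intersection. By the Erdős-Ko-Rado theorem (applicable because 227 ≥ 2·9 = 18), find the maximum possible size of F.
max |F| = C(226, 8) = 148913941562100

Erdős-Ko-Rado (1961): when n ≥ 2k, max |F| = C(n−1, k−1). The bound is attained by the star {A : i ∈ A} for any fixed i ∈ [n]. Here C(227−1, 9−1) = C(226, 8) = 148913941562100.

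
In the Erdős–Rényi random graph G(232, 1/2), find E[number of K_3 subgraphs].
E[# K_3] = C(232, 3) · (1/2)^C(3, 2) = 2054360 / 2^3 = 256795

For each 3-subset S of vertices (there are C(232, 3) = 2054360 such S), let X_S = 1 if S induces a K_3 (all C(3, 2) = 3 edges present). Then P(X_S = 1) = (1/2)^3 = 1/8. By linearity of expectation, E[# K_3] = C(232, 3) · (1/2)^3 = 2054360 / 8 = 256795.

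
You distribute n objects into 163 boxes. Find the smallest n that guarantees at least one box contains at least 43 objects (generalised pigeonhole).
n = (43 − 1)·163 + 1 = 6847

By the generalised pigeonhole principle, to guarantee some box contains ≥ r objects we need more than (r − 1) · k objects total. Threshold: n = (r − 1) · k + 1. With r = 43 and k = 163: n = 42 · 163 + 1 = 6846 + 1 = 6847. For n = 6846 = 42 · 163, we can put exactly 42 objects in every box, avoiding 43 in any single one — so 6847 is tight.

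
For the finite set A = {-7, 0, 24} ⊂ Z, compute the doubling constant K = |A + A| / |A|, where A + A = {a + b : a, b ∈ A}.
K = |A + A| / |A| = 6/3 = 2

Enumerate A + A = {a + b : a, b ∈ A}. With |A| = 3, there are |A|^2 = 9 ordered sum pairs; collecting distinct values, A + A = {-14, -7, 0, 17, 24, 48}, so |A + A| = 6. Thus K = 6/3 = 2. For comparison, the minimum possible |A + A| over all 3-element sets is 2·3 − 1 = 5 (so min K = 5/3), attained only by arithmetic progressions.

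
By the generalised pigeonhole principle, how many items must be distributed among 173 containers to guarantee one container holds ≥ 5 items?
n = (5 − 1)·173 + 1 = 693

By the generalised pigeonhole principle, to guarantee some box contains ≥ r objects we need more than (r − 1) · k objects total. Threshold: n = (r − 1) · k + 1. With r = 5 and k = 173: n = 4 · 173 + 1 = 692 + 1 = 693. For n = 692 = 4 · 173, we can put exactly 4 objects in every box, avoiding 5 in any single one — so 693 is tight.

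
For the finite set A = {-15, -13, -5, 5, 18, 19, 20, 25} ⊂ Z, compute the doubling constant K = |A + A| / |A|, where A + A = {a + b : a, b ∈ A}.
K = |A + A| / |A| = 32/8 = 4

Enumerate A + A = {a + b : a, b ∈ A}. With |A| = 8, there are |A|^2 = 64 ordered sum pairs; collecting distinct values, A + A = {-30, -28, -26, -20, -18, -10, -8, 0, 3, 4, 5, 6, 7, 10, 12, 13, 14, 15, 20, 23, 24, 25, 30, 36, 37, 38, 39, 40, 43, 44, 45, 50}, so |A + A| = 32. Thus K = 32/8 = 4. For comparison, the minimum possible |A + A| over all 8-element sets is 2·8 − 1 = 15 (so min K = 15/8), attained only by arithmetic progressions.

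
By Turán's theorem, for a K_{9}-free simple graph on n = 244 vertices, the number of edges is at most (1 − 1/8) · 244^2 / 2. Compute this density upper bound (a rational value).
Turán density bound = (7/8) · 244^2/2 = 26047

Turán's theorem: ex(n, K_{r+1}) is achieved by the complete r-partite Turán graph T(n, r) with parts as balanced as possible, and is at most (1 − 1/r) · n^2/2. For r = 8, n = 244: the density bound is (7/8) · 59536/2 = 26047. The integer-valued extremum is e(T(244, 8)) = 26046, which is strictly less than the density bound 26047 since 8 ∤ 244 (the parts of T(244, 8) cannot all be equal).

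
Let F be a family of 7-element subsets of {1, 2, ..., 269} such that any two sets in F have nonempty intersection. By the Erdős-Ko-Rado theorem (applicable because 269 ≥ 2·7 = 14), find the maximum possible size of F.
max |F| = C(268, 6) = 486408039964

Erdős-Ko-Rado (1961): when n ≥ 2k, max |F| = C(n−1, k−1). The bound is attained by the star {A : i ∈ A} for any fixed i ∈ [n]. Here C(269−1, 7−1) = C(268, 6) = 486408039964.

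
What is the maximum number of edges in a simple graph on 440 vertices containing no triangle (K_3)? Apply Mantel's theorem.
ex(440, K_3) = ⌊440^2/4⌋ = 48400

Mantel (1907): a triangle-free graph on n vertices has at most ⌊n^2/4⌋ edges, with equality for the complete bipartite graph K_{⌊n/2⌋, ⌈n/2⌉}. For n = 440: ⌊440^2/4⌋ = ⌊193600/4⌋ = 48400. The extremal graph is K_{220, 220}, which has 220·220 = 48400 edges.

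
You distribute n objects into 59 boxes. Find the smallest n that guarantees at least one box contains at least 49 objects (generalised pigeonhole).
n = (49 − 1)·59 + 1 = 2833

By the generalised pigeonhole principle, to guarantee some box contains ≥ r objects we need more than (r − 1) · k objects total. Threshold: n = (r − 1) · k + 1. With r = 49 and k = 59: n = 48 · 59 + 1 = 2832 + 1 = 2833. For n = 2832 = 48 · 59, we can put exactly 48 objects in every box, avoiding 49 in any single one — so 2833 is tight.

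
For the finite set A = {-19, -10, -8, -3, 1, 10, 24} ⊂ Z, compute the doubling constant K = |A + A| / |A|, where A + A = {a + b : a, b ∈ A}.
K = |A + A| / |A| = 25/7

Enumerate A + A = {a + b : a, b ∈ A}. With |A| = 7, there are |A|^2 = 49 ordered sum pairs; collecting distinct values, A + A = {-38, -29, -27, -22, -20, -18, -16, -13, -11, -9, -7, -6, -2, 0, 2, 5, 7, 11, 14, 16, 20, 21, 25, 34, 48}, so |A + A| = 25. Thus K = 25/7. For comparison, the minimum possible |A + A| over all 7-element sets is 2·7 − 1 = 13 (so min K = 13/7), attained only by arithmetic progressions.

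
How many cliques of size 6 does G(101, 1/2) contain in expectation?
E[# K_6] = C(101, 6) · (1/2)^C(6, 2) = 1267339920 / 2^15 = 79208745/2048 ≈ 38676.145020

For each 6-subset S of vertices (there are C(101, 6) = 1267339920 such S), let X_S = 1 if S induces a K_6 (all C(6, 2) = 15 edges present). Then P(X_S = 1) = (1/2)^15 = 1/32768. By linearity of expectation, E[# K_6] = C(101, 6) · (1/2)^15 = 1267339920 / 32768 = 79208745/2048 ≈ 38676.145020.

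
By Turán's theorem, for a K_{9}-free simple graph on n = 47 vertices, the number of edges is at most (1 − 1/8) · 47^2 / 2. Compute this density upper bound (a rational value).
Turán density bound = (7/8) · 47^2/2 = 15463/16 ≈ 966.4375

Turán's theorem: ex(n, K_{r+1}) is achieved by the complete r-partite Turán graph T(n, r) with parts as balanced as possible, and is at most (1 − 1/r) · n^2/2. For r = 8, n = 47: the density bound is (7/8) · 2209/2 = 15463/16 ≈ 966.4375. The integer-valued extremum is e(T(47, 8)) = 966, which is strictly less than the density bound 15463/16 since 8 ∤ 47 (the parts of T(47, 8) cannot all be equal).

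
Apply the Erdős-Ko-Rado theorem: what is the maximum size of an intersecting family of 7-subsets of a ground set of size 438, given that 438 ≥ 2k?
max |F| = C(437, 6) = 9345145325544

The Erdős-Ko-Rado theorem states: for n ≥ 2k, an intersecting family of k-subsets of an n-element set has size at most C(n − 1, k − 1), with equality for 'star' families {A ⊆ [n] : |A| = k, i ∈ A} (fix an element i). For n = 438, k = 7: C(437, 6) = 9345145325544.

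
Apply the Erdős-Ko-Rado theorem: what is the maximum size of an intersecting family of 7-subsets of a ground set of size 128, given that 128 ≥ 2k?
max |F| = C(127, 6) = 5169379425

The Erdős-Ko-Rado theorem states: for n ≥ 2k, an intersecting family of k-subsets of an n-element set has size at most C(n − 1, k − 1), with equality for 'star' families {A ⊆ [n] : |A| = k, i ∈ A} (fix an element i). For n = 128, k = 7: C(127, 6) = 5169379425.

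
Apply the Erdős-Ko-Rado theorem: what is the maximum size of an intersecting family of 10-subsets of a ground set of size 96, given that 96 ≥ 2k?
max |F| = C(95, 9) = 1174992339235

Erdős-Ko-Rado (1961): when n ≥ 2k, max |F| = C(n−1, k−1). The bound is attained by the star {A : i ∈ A} for any fixed i ∈ [n]. Here C(96−1, 10−1) = C(95, 9) = 1174992339235.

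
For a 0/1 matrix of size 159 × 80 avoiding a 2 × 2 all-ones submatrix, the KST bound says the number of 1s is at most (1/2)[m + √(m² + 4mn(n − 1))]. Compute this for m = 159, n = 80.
z(159, 80; 2, 2) ≤ (1/2)[159 + √(159² + 4·159·80·79)] = (1/2)[159 + √4044801] = 1085.0845

Kővári–Sós–Turán: let r_1, ..., r_159 be the row sums and z = Σ r_i the total number of 1s. Each pair of columns can share at most one row with both entries 1 (else a 2×2 all-ones block appears), so Σ_i C(r_i, 2) ≤ C(80, 2) = 3160. By convexity Σ_i C(r_i, 2) ≥ 159·C(z/159, 2) = z(z − 159)/(2·159), giving z² − 159z − 159·80·79 ≤ 0 and hence z ≤ (1/2)[159 + √(25281 + 4·1004880)] = (1/2)[159 + √4044801] ≈ (1/2)(159 + 2011.1691) = 1085.0845.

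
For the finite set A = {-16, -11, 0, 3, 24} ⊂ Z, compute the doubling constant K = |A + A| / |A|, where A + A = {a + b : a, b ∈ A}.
K = |A + A| / |A| = 15/5 = 3

Enumerate A + A = {a + b : a, b ∈ A}. With |A| = 5, there are |A|^2 = 25 ordered sum pairs; collecting distinct values, A + A = {-32, -27, -22, -16, -13, -11, -8, 0, 3, 6, 8, 13, 24, 27, 48}, so |A + A| = 15. Thus K = 15/5 = 3. For comparison, the minimum possible |A + A| over all 5-element sets is 2·5 − 1 = 9 (so min K = 9/5), attained only by arithmetic progressions.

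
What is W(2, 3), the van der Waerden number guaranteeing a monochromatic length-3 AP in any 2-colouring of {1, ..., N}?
W(2, 3) = 9

Lower bound: the 2-colouring RRBBRRBB of {1, ..., 8} (R at positions {1, 2, 5, 6}, B at {3, 4, 7, 8}) contains no monochromatic 3-term AP, so W(2, 3) > 8. Upper bound: a case analysis on any 2-colouring of {1, ..., 9} forces such an AP. Hence W(2, 3) = 9.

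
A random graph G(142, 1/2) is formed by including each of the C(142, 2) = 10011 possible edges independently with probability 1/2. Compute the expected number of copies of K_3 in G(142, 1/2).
E[# K_3] = C(142, 3) · (1/2)^C(3, 2) = 467180 / 2^3 = 116795/2 = 58397.5

For each 3-subset S of vertices (there are C(142, 3) = 467180 such S), let X_S = 1 if S induces a K_3 (all C(3, 2) = 3 edges present). Then P(X_S = 1) = (1/2)^3 = 1/8. By linearity of expectation, E[# K_3] = C(142, 3) · (1/2)^3 = 467180 / 8 = 116795/2 = 58397.5.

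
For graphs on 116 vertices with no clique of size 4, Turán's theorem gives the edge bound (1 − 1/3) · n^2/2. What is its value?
Turán density bound = (2/3) · 116^2/2 = 13456/3 ≈ 4485.3333

Turán's theorem: ex(n, K_{r+1}) is achieved by the complete r-partite Turán graph T(n, r) with parts as balanced as possible, and is at most (1 − 1/r) · n^2/2. For r = 3, n = 116: the density bound is (2/3) · 13456/2 = 13456/3 ≈ 4485.3333. The integer-valued extremum is e(T(116, 3)) = 4485, which is strictly less than the density bound 13456/3 since 3 ∤ 116 (the parts of T(116, 3) cannot all be equal).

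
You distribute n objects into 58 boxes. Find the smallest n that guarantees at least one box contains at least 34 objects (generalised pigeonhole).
n = (34 − 1)·58 + 1 = 1915

By the generalised pigeonhole principle, to guarantee some box contains ≥ r objects we need more than (r − 1) · k objects total. Threshold: n = (r − 1) · k + 1. With r = 34 and k = 58: n = 33 · 58 + 1 = 1914 + 1 = 1915. For n = 1914 = 33 · 58, we can put exactly 33 objects in every box, avoiding 34 in any single one — so 1915 is tight.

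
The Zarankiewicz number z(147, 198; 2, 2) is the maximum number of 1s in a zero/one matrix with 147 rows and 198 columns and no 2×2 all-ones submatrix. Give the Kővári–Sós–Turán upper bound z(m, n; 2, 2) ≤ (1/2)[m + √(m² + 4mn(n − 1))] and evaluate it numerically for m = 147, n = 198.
z(147, 198; 2, 2) ≤ (1/2)[147 + √(147² + 4·147·198·197)] = (1/2)[147 + √22957137] = 2469.1803

Kővári–Sós–Turán: let r_1, ..., r_147 be the row sums and z = Σ r_i the total number of 1s. Each pair of columns can share at most one row with both entries 1 (else a 2×2 all-ones block appears), so Σ_i C(r_i, 2) ≤ C(198, 2) = 19503. By convexity Σ_i C(r_i, 2) ≥ 147·C(z/147, 2) = z(z − 147)/(2·147), giving z² − 147z − 147·198·197 ≤ 0 and hence z ≤ (1/2)[147 + √(21609 + 4·5733882)] = (1/2)[147 + √22957137] ≈ (1/2)(147 + 4791.3607) = 2469.1803.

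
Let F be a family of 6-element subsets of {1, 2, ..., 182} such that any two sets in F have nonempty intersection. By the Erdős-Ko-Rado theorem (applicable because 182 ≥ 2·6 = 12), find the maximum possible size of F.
max |F| = C(181, 5) = 1531144341

The Erdős-Ko-Rado theorem states: for n ≥ 2k, an intersecting family of k-subsets of an n-element set has size at most C(n − 1, k − 1), with equality for 'star' families {A ⊆ [n] : |A| = k, i ∈ A} (fix an element i). For n = 182, k = 6: C(181, 5) = 1531144341.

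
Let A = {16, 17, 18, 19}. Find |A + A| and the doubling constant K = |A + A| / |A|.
K = |A + A| / |A| = 7/4

Enumerate A + A = {a + b : a, b ∈ A}. With |A| = 4, there are |A|^2 = 16 ordered sum pairs; collecting distinct values, A + A = {32, 33, 34, 35, 36, 37, 38}, so |A + A| = 7. Thus K = 7/4. Here |A + A| = 2|A| − 1 = 7, the minimum possible — so K = 7/4 is minimal, which holds iff A is an arithmetic progression.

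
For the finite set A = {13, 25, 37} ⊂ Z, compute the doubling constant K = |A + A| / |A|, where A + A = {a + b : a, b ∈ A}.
K = |A + A| / |A| = 5/3

Enumerate A + A = {a + b : a, b ∈ A}. With |A| = 3, there are |A|^2 = 9 ordered sum pairs; collecting distinct values, A + A = {26, 38, 50, 62, 74}, so |A + A| = 5. Thus K = 5/3. Here |A + A| = 2|A| − 1 = 5, the minimum possible — so K = 5/3 is minimal, which holds iff A is an arithmetic progression.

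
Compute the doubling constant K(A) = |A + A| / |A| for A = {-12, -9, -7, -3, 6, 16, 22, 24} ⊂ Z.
K = |A + A| / |A| = 32/8 = 4

Enumerate A + A = {a + b : a, b ∈ A}. With |A| = 8, there are |A|^2 = 64 ordered sum pairs; collecting distinct values, A + A = {-24, -21, -19, -18, -16, -15, -14, -12, -10, -6, -3, -1, 3, 4, 7, 9, 10, 12, 13, 15, 17, 19, 21, 22, 28, 30, 32, 38, 40, 44, 46, 48}, so |A + A| = 32. Thus K = 32/8 = 4. For comparison, the minimum possible |A + A| over all 8-element sets is 2·8 − 1 = 15 (so min K = 15/8), attained only by arithmetic progressions.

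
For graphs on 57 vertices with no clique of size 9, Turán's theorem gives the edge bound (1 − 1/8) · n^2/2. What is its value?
Turán density bound = (7/8) · 57^2/2 = 22743/16 ≈ 1421.4375

Turán's theorem: ex(n, K_{r+1}) is achieved by the complete r-partite Turán graph T(n, r) with parts as balanced as possible, and is at most (1 − 1/r) · n^2/2. For r = 8, n = 57: the density bound is (7/8) · 3249/2 = 22743/16 ≈ 1421.4375. The integer-valued extremum is e(T(57, 8)) = 1421, which is strictly less than the density bound 22743/16 since 8 ∤ 57 (the parts of T(57, 8) cannot all be equal).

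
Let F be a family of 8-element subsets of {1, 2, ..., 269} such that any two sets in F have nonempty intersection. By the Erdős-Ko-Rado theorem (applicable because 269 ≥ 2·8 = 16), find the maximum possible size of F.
max |F| = C(268, 7) = 18205558067224

Erdős-Ko-Rado (1961): when n ≥ 2k, max |F| = C(n−1, k−1). The bound is attained by the star {A : i ∈ A} for any fixed i ∈ [n]. Here C(269−1, 8−1) = C(268, 7) = 18205558067224.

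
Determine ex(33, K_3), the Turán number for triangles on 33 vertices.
ex(33, K_3) = ⌊33^2/4⌋ = 272

Mantel (1907): a triangle-free graph on n vertices has at most ⌊n^2/4⌋ edges, with equality for the complete bipartite graph K_{⌊n/2⌋, ⌈n/2⌉}. For n = 33: ⌊33^2/4⌋ = ⌊1089/4⌋ = 272. The extremal graph is K_{16, 17}, which has 16·17 = 272 edges.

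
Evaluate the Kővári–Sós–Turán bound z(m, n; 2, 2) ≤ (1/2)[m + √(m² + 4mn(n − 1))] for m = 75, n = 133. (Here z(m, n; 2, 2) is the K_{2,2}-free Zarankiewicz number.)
z(75, 133; 2, 2) ≤ (1/2)[75 + √(75² + 4·75·133·132)] = (1/2)[75 + √5272425] = 1185.5881

Kővári–Sós–Turán: let r_1, ..., r_75 be the row sums and z = Σ r_i the total number of 1s. Each pair of columns can share at most one row with both entries 1 (else a 2×2 all-ones block appears), so Σ_i C(r_i, 2) ≤ C(133, 2) = 8778. By convexity Σ_i C(r_i, 2) ≥ 75·C(z/75, 2) = z(z − 75)/(2·75), giving z² − 75z − 75·133·132 ≤ 0 and hence z ≤ (1/2)[75 + √(5625 + 4·1316700)] = (1/2)[75 + √5272425] ≈ (1/2)(75 + 2296.1762) = 1185.5881.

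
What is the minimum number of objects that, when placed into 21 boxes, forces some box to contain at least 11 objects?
n = (11 − 1)·21 + 1 = 211

By the generalised pigeonhole principle, to guarantee some box contains ≥ r objects we need more than (r − 1) · k objects total. Threshold: n = (r − 1) · k + 1. With r = 11 and k = 21: n = 10 · 21 + 1 = 210 + 1 = 211. For n = 210 = 10 · 21, we can put exactly 10 objects in every box, avoiding 11 in any single one — so 211 is tight.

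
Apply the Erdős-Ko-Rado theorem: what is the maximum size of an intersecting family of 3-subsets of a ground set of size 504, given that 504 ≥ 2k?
max |F| = C(503, 2) = 126253

The Erdős-Ko-Rado theorem states: for n ≥ 2k, an intersecting family of k-subsets of an n-element set has size at most C(n − 1, k − 1), with equality for 'star' families {A ⊆ [n] : |A| = k, i ∈ A} (fix an element i). For n = 504, k = 3: C(503, 2) = 126253.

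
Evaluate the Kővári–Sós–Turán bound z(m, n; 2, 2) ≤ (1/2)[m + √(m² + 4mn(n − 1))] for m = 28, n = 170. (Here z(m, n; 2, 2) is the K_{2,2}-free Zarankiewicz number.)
z(28, 170; 2, 2) ≤ (1/2)[28 + √(28² + 4·28·170·169)] = (1/2)[28 + √3218544] = 911.0151

Kővári–Sós–Turán: let r_1, ..., r_28 be the row sums and z = Σ r_i the total number of 1s. Each pair of columns can share at most one row with both entries 1 (else a 2×2 all-ones block appears), so Σ_i C(r_i, 2) ≤ C(170, 2) = 14365. By convexity Σ_i C(r_i, 2) ≥ 28·C(z/28, 2) = z(z − 28)/(2·28), giving z² − 28z − 28·170·169 ≤ 0 and hence z ≤ (1/2)[28 + √(784 + 4·804440)] = (1/2)[28 + √3218544] ≈ (1/2)(28 + 1794.0301) = 911.0151.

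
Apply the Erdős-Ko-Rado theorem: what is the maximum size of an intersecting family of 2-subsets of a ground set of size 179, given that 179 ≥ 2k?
max |F| = C(178, 1) = 178

The Erdős-Ko-Rado theorem states: for n ≥ 2k, an intersecting family of k-subsets of an n-element set has size at most C(n − 1, k − 1), with equality for 'star' families {A ⊆ [n] : |A| = k, i ∈ A} (fix an element i). For n = 179, k = 2: C(178, 1) = 178.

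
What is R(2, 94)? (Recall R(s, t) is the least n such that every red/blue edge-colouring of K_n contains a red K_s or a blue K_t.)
R(2, 94) = 94

R(2, k) = k for all k ≥ 2: in a 2-colouring of K_k, either some edge is red (a red K_2) or all edges are blue (a blue K_k). And K_{93} coloured all-blue has no blue K_94, so R(2, 94) > 93. Hence R(2, 94) = 94.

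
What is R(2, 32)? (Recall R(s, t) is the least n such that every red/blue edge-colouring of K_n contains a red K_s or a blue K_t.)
R(2, 32) = 32

R(2, k) = k for all k ≥ 2: in a 2-colouring of K_k, either some edge is red (a red K_2) or all edges are blue (a blue K_k). And K_{31} coloured all-blue has no blue K_32, so R(2, 32) > 31. Hence R(2, 32) = 32.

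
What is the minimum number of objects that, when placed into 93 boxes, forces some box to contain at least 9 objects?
n = (9 − 1)·93 + 1 = 745

By the generalised pigeonhole principle, to guarantee some box contains ≥ r objects we need more than (r − 1) · k objects total. Threshold: n = (r − 1) · k + 1. With r = 9 and k = 93: n = 8 · 93 + 1 = 744 + 1 = 745. For n = 744 = 8 · 93, we can put exactly 8 objects in every box, avoiding 9 in any single one — so 745 is tight.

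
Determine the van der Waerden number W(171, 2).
W(171, 2) = 171 + 1 = 172

A 2-term AP is any pair of integers, so a monochromatic 2-AP exists iff some colour is used at least twice. With 171 colours, the colouring i ↦ i on {1, ..., 171} uses each colour once, avoiding any monochromatic pair, so W(171, 2) > 171. For {1, ..., 172}, pigeonhole forces two integers of the same colour, which form a monochromatic 2-AP. Hence W(171, 2) = 172.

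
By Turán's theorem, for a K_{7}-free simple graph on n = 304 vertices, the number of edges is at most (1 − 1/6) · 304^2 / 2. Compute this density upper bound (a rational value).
Turán density bound = (5/6) · 304^2/2 = 115520/3 ≈ 38506.6667

Turán's theorem: ex(n, K_{r+1}) is achieved by the complete r-partite Turán graph T(n, r) with parts as balanced as possible, and is at most (1 − 1/r) · n^2/2. For r = 6, n = 304: the density bound is (5/6) · 92416/2 = 115520/3 ≈ 38506.6667. The integer-valued extremum is e(T(304, 6)) = 38506, which is strictly less than the density bound 115520/3 since 6 ∤ 304 (the parts of T(304, 6) cannot all be equal).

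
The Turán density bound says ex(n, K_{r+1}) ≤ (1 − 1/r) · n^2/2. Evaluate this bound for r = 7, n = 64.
Turán density bound = (6/7) · 64^2/2 = 12288/7 ≈ 1755.4286

Turán's theorem: ex(n, K_{r+1}) is achieved by the complete r-partite Turán graph T(n, r) with parts as balanced as possible, and is at most (1 − 1/r) · n^2/2. For r = 7, n = 64: the density bound is (6/7) · 4096/2 = 12288/7 ≈ 1755.4286. The integer-valued extremum is e(T(64, 7)) = 1755, which is strictly less than the density bound 12288/7 since 7 ∤ 64 (the parts of T(64, 7) cannot all be equal).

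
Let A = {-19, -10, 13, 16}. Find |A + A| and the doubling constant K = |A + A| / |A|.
K = |A + A| / |A| = 10/4 = 5/2

Enumerate A + A = {a + b : a, b ∈ A}. With |A| = 4, there are |A|^2 = 16 ordered sum pairs; collecting distinct values, A + A = {-38, -29, -20, -6, -3, 3, 6, 26, 29, 32}, so |A + A| = 10. Thus K = 10/4 = 5/2. For comparison, the minimum possible |A + A| over all 4-element sets is 2·4 − 1 = 7 (so min K = 7/4), attained only by arithmetic progressions.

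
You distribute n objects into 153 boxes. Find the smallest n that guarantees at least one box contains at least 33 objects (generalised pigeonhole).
n = (33 − 1)·153 + 1 = 4897

By the generalised pigeonhole principle, to guarantee some box contains ≥ r objects we need more than (r − 1) · k objects total. Threshold: n = (r − 1) · k + 1. With r = 33 and k = 153: n = 32 · 153 + 1 = 4896 + 1 = 4897. For n = 4896 = 32 · 153, we can put exactly 32 objects in every box, avoiding 33 in any single one — so 4897 is tight.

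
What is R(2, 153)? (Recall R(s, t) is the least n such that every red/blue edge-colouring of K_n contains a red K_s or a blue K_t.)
R(2, 153) = 153

R(2, k) = k for all k ≥ 2: in a 2-colouring of K_k, either some edge is red (a red K_2) or all edges are blue (a blue K_k). And K_{152} coloured all-blue has no blue K_153, so R(2, 153) > 152. Hence R(2, 153) = 153.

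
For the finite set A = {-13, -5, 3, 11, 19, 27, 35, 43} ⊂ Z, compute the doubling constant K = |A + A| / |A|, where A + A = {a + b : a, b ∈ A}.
K = |A + A| / |A| = 15/8

Enumerate A + A = {a + b : a, b ∈ A}. With |A| = 8, there are |A|^2 = 64 ordered sum pairs; collecting distinct values, A + A = {-26, -18, -10, -2, 6, 14, 22, 30, 38, 46, 54, 62, 70, 78, 86}, so |A + A| = 15. Thus K = 15/8. Here |A + A| = 2|A| − 1 = 15, the minimum possible — so K = 15/8 is minimal, which holds iff A is an arithmetic progression.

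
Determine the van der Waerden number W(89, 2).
W(89, 2) = 89 + 1 = 90

A 2-term AP is any pair of integers, so a monochromatic 2-AP exists iff some colour is used at least twice. With 89 colours, the colouring i ↦ i on {1, ..., 89} uses each colour once, avoiding any monochromatic pair, so W(89, 2) > 89. For {1, ..., 90}, pigeonhole forces two integers of the same colour, which form a monochromatic 2-AP. Hence W(89, 2) = 90.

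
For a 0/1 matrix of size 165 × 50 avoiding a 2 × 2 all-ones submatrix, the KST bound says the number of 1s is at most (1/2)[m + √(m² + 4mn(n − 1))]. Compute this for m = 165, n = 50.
z(165, 50; 2, 2) ≤ (1/2)[165 + √(165² + 4·165·50·49)] = (1/2)[165 + √1644225] = 723.6367

Kővári–Sós–Turán: let r_1, ..., r_165 be the row sums and z = Σ r_i the total number of 1s. Each pair of columns can share at most one row with both entries 1 (else a 2×2 all-ones block appears), so Σ_i C(r_i, 2) ≤ C(50, 2) = 1225. By convexity Σ_i C(r_i, 2) ≥ 165·C(z/165, 2) = z(z − 165)/(2·165), giving z² − 165z − 165·50·49 ≤ 0 and hence z ≤ (1/2)[165 + √(27225 + 4·404250)] = (1/2)[165 + √1644225] ≈ (1/2)(165 + 1282.2734) = 723.6367.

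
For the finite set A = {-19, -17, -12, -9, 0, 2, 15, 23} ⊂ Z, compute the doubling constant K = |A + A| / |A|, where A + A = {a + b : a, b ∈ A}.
K = |A + A| / |A| = 33/8

Enumerate A + A = {a + b : a, b ∈ A}. With |A| = 8, there are |A|^2 = 64 ordered sum pairs; collecting distinct values, A + A = {-38, -36, -34, -31, -29, -28, -26, -24, -21, -19, -18, -17, -15, -12, -10, -9, -7, -4, -2, 0, 2, 3, 4, 6, 11, 14, 15, 17, 23, 25, 30, 38, 46}, so |A + A| = 33. Thus K = 33/8. For comparison, the minimum possible |A + A| over all 8-element sets is 2·8 − 1 = 15 (so min K = 15/8), attained only by arithmetic progressions.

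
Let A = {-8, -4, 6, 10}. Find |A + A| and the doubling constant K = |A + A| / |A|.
K = |A + A| / |A| = 9/4

Enumerate A + A = {a + b : a, b ∈ A}. With |A| = 4, there are |A|^2 = 16 ordered sum pairs; collecting distinct values, A + A = {-16, -12, -8, -2, 2, 6, 12, 16, 20}, so |A + A| = 9. Thus K = 9/4. For comparison, the minimum possible |A + A| over all 4-element sets is 2·4 − 1 = 7 (so min K = 7/4), attained only by arithmetic progressions.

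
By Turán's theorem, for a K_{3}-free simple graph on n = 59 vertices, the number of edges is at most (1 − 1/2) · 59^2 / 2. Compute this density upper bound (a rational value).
Turán density bound = (1/2) · 59^2/2 = 3481/4 ≈ 870.25

Turán's theorem: ex(n, K_{r+1}) is achieved by the complete r-partite Turán graph T(n, r) with parts as balanced as possible, and is at most (1 − 1/r) · n^2/2. For r = 2, n = 59: the density bound is (1/2) · 3481/2 = 3481/4 ≈ 870.25. The integer-valued extremum is e(T(59, 2)) = 870, which is strictly less than the density bound 3481/4 since 2 ∤ 59 (the parts of T(59, 2) cannot all be equal).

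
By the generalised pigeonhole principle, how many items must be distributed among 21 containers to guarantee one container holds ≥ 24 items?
n = (24 − 1)·21 + 1 = 484

By the generalised pigeonhole principle, to guarantee some box contains ≥ r objects we need more than (r − 1) · k objects total. Threshold: n = (r − 1) · k + 1. With r = 24 and k = 21: n = 23 · 21 + 1 = 483 + 1 = 484. For n = 483 = 23 · 21, we can put exactly 23 objects in every box, avoiding 24 in any single one — so 484 is tight.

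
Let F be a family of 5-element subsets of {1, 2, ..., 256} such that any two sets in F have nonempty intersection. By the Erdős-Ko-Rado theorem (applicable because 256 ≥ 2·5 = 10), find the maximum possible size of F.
max |F| = C(255, 4) = 172061505

Erdős-Ko-Rado (1961): when n ≥ 2k, max |F| = C(n−1, k−1). The bound is attained by the star {A : i ∈ A} for any fixed i ∈ [n]. Here C(256−1, 5−1) = C(255, 4) = 172061505.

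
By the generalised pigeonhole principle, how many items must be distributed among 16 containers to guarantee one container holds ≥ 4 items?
n = (4 − 1)·16 + 1 = 49

By the generalised pigeonhole principle, to guarantee some box contains ≥ r objects we need more than (r − 1) · k objects total. Threshold: n = (r − 1) · k + 1. With r = 4 and k = 16: n = 3 · 16 + 1 = 48 + 1 = 49. For n = 48 = 3 · 16, we can put exactly 3 objects in every box, avoiding 4 in any single one — so 49 is tight.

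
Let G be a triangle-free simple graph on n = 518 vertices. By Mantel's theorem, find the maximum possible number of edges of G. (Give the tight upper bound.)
ex(518, K_3) = ⌊518^2/4⌋ = 67081

Mantel (1907): a triangle-free graph on n vertices has at most ⌊n^2/4⌋ edges, with equality for the complete bipartite graph K_{⌊n/2⌋, ⌈n/2⌉}. For n = 518: ⌊518^2/4⌋ = ⌊268324/4⌋ = 67081. The extremal graph is K_{259, 259}, which has 259·259 = 67081 edges.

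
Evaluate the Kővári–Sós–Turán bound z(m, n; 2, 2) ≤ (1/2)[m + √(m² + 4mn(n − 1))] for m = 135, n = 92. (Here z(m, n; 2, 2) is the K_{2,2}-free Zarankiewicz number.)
z(135, 92; 2, 2) ≤ (1/2)[135 + √(135² + 4·135·92·91)] = (1/2)[135 + √4539105] = 1132.7588

Kővári–Sós–Turán: let r_1, ..., r_135 be the row sums and z = Σ r_i the total number of 1s. Each pair of columns can share at most one row with both entries 1 (else a 2×2 all-ones block appears), so Σ_i C(r_i, 2) ≤ C(92, 2) = 4186. By convexity Σ_i C(r_i, 2) ≥ 135·C(z/135, 2) = z(z − 135)/(2·135), giving z² − 135z − 135·92·91 ≤ 0 and hence z ≤ (1/2)[135 + √(18225 + 4·1130220)] = (1/2)[135 + √4539105] ≈ (1/2)(135 + 2130.5175) = 1132.7588.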